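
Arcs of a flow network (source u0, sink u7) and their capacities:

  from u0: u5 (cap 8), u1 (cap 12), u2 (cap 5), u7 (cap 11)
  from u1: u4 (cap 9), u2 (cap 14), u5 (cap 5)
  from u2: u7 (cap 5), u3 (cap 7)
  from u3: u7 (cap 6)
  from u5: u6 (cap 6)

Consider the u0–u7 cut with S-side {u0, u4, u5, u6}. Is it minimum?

Given cut capacity: 12 + 5 + 11 = 28.
Augment u0→u7: bottleneck 11, flow now 11.
Augment u0→u2→u7: bottleneck 5, flow now 16.
Augment u0→u1→u2→u3→u7: bottleneck 6, flow now 22.
No augmenting path remains; maximum flow = 22.
In the residual graph, reachable from u0: {u0, u1, u2, u3, u4, u5, u6}.
Min-cut edges: u0→u7 (11), u2→u7 (5), u3→u7 (6); capacity 11 + 5 + 6 = 22.
Cut capacity 28 exceeds the max flow 22, so it is not minimum.

No — its capacity is 28, but the minimum cut has capacity 22.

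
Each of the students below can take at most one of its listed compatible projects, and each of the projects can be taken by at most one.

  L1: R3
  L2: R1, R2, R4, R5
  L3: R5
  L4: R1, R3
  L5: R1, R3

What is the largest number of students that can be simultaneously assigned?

4

Unit-capacity flow: source→left, listed edges, right→sink; max matching = max flow.
Augmenting path L1→R3 (+1); matched 1.
Augmenting path L2→R1 (+1); matched 2.
Augmenting path L3→R5 (+1); matched 3.
Augmenting path L4→R1→L2→R2 (+1); matched 4.
No augmenting path remains; maximum matching = 4.
König certificate: {L2, L3, R1, R3} is a vertex cover of size 4 (every listed pair touches it), so no matching can be larger.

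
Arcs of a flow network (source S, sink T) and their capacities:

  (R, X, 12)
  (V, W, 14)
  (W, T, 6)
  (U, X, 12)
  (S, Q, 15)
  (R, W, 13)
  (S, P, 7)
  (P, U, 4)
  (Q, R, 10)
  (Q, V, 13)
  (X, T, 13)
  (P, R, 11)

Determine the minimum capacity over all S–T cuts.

Augment S→P→R→W→T: bottleneck 6, flow now 6.
Augment S→P→R→X→T: bottleneck 1, flow now 7.
Augment S→Q→R→X→T: bottleneck 10, flow now 17.
Augment S→Q→V→W→R→X→T: bottleneck 1, flow now 18. (uses reverse residual edge)
Augment S→Q→V→W→R→P→U→X→T: bottleneck 1, flow now 19. (uses reverse residual edge)
No augmenting path remains; maximum flow = 19.
By max-flow min-cut, the minimum cut capacity equals the max flow.
In the residual graph, reachable from S: {S, P, Q, R, U, V, W, X}.
Min-cut edges: W→T (6), X→T (13); capacity 6 + 13 = 19.

19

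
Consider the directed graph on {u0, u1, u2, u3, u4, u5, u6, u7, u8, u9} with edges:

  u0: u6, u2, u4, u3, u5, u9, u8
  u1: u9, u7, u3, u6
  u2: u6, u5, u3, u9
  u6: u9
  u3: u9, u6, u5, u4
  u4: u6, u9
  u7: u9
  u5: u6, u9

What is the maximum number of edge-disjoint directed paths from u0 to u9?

Assign every edge capacity 1; by Menger, the answer equals the max flow.
Path u0→u9 (+1); total 1.
Path u0→u2→u9 (+1); total 2.
Path u0→u3→u9 (+1); total 3.
Path u0→u4→u9 (+1); total 4.
Path u0→u5→u9 (+1); total 5.
Path u0→u6→u9 (+1); total 6.
No residual u0→u9 path; max flow = 6.
Certifying cut of size 6: {u0→u2, u0→u3, u0→u4, u0→u5, u0→u6, u0→u9}.

6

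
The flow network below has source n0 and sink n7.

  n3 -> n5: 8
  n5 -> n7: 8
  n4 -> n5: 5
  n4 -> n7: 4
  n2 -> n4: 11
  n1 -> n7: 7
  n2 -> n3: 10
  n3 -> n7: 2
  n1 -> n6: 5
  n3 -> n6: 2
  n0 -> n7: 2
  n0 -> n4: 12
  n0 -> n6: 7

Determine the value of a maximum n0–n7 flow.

Augment n0→n7: bottleneck 2, flow now 2.
Augment n0→n4→n7: bottleneck 4, flow now 6.
Augment n0→n4→n5→n7: bottleneck 5, flow now 11.
No augmenting path remains; maximum flow = 11.
In the residual graph, reachable from n0: {n0, n4, n6}.
Min-cut edges: n0→n7 (2), n4→n5 (5), n4→n7 (4); capacity 2 + 5 + 4 = 11.
This cut is saturated, so no flow can exceed 11.

11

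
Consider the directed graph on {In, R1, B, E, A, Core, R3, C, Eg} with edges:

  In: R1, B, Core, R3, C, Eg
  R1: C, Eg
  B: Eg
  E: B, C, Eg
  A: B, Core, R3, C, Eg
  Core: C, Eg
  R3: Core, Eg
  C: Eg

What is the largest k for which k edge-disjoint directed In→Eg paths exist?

Assign every edge capacity 1; by Menger, the answer equals the max flow.
Path In→Eg (+1); total 1.
Path In→R1→Eg (+1); total 2.
Path In→B→Eg (+1); total 3.
Path In→Core→Eg (+1); total 4.
Path In→R3→Eg (+1); total 5.
Path In→C→Eg (+1); total 6.
No residual In→Eg path; max flow = 6.
Certifying cut of size 6: {In→B, In→C, In→Core, In→Eg, In→R1, In→R3}.

6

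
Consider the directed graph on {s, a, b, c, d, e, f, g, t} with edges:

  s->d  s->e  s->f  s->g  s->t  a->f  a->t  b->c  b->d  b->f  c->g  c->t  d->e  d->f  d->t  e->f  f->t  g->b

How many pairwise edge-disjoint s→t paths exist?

Assign every edge capacity 1; by Menger, the answer equals the max flow.
Path s→t (+1); total 1.
Path s→d→t (+1); total 2.
Path s→f→t (+1); total 3.
Path s→g→b→c→t (+1); total 4.
No residual s→t path; max flow = 4.
Certifying cut of size 4: {f→t, s→d, s→g, s→t}.

4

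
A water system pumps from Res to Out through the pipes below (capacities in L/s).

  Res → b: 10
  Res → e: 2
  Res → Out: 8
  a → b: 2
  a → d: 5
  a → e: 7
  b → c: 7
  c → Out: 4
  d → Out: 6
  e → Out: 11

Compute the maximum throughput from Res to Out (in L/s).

14

Augment Res→Out: bottleneck 8, flow now 8.
Augment Res→e→Out: bottleneck 2, flow now 10.
Augment Res→b→c→Out: bottleneck 4, flow now 14.
No augmenting path remains; maximum flow = 14.
In the residual graph, reachable from Res: {Res, b, c}.
Min-cut edges: Res→e (2), Res→Out (8), c→Out (4); capacity 2 + 8 + 4 = 14.
This cut is saturated, so no flow can exceed 14.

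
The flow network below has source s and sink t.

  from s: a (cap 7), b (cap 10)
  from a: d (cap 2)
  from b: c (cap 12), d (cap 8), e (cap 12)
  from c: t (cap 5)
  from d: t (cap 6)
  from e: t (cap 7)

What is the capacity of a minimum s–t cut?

Augment s→a→d→t: bottleneck 2, flow now 2.
Augment s→b→c→t: bottleneck 5, flow now 7.
Augment s→b→d→t: bottleneck 4, flow now 11.
Augment s→b→e→t: bottleneck 1, flow now 12.
No augmenting path remains; maximum flow = 12.
By max-flow min-cut, the minimum cut capacity equals the max flow.
In the residual graph, reachable from s: {s, a}.
Min-cut edges: s→b (10), a→d (2); capacity 10 + 2 = 12.

12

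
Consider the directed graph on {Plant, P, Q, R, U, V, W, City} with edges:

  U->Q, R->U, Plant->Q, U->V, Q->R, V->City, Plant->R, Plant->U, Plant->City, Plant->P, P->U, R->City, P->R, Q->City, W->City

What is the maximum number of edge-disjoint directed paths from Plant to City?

Assign every edge capacity 1; by Menger, the answer equals the max flow.
Path Plant→City (+1); total 1.
Path Plant→Q→City (+1); total 2.
Path Plant→R→City (+1); total 3.
Path Plant→U→V→City (+1); total 4.
No residual Plant→City path; max flow = 4.
Certifying cut of size 4: {Plant→City, Q→City, R→City, U→V}.

4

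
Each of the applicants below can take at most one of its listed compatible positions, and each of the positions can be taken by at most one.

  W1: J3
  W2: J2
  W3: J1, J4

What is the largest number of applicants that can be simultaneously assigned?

3

Unit-capacity flow: source→left, listed edges, right→sink; max matching = max flow.
Augmenting path W1→J3 (+1); matched 1.
Augmenting path W2→J2 (+1); matched 2.
Augmenting path W3→J1 (+1); matched 3.
No augmenting path remains; maximum matching = 3.
König certificate: {W1, W2, W3} is a vertex cover of size 3 (every listed pair touches it), so no matching can be larger.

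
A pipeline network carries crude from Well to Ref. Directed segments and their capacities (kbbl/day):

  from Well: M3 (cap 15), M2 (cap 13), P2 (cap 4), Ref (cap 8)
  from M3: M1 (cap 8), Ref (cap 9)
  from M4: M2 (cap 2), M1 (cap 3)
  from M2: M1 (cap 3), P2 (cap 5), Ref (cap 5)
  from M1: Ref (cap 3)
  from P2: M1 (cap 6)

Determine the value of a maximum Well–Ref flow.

Augment Well→Ref: bottleneck 8, flow now 8.
Augment Well→M3→Ref: bottleneck 9, flow now 17.
Augment Well→M2→Ref: bottleneck 5, flow now 22.
Augment Well→M3→M1→Ref: bottleneck 3, flow now 25.
No augmenting path remains; maximum flow = 25.
In the residual graph, reachable from Well: {Well, M3, M2, M1, P2}.
Min-cut edges: Well→Ref (8), M3→Ref (9), M2→Ref (5), M1→Ref (3); capacity 8 + 9 + 5 + 3 = 25.
This cut is saturated, so no flow can exceed 25.

25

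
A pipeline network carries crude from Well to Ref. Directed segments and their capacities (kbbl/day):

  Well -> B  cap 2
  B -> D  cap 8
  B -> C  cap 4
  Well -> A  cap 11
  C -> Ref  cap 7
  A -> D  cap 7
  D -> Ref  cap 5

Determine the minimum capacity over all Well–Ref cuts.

Augment Well→A→D→Ref: bottleneck 5, flow now 5.
Augment Well→B→C→Ref: bottleneck 2, flow now 7.
No augmenting path remains; maximum flow = 7.
By max-flow min-cut, the minimum cut capacity equals the max flow.
In the residual graph, reachable from Well: {Well, A, D}.
Min-cut edges: Well→B (2), D→Ref (5); capacity 2 + 5 = 7.

7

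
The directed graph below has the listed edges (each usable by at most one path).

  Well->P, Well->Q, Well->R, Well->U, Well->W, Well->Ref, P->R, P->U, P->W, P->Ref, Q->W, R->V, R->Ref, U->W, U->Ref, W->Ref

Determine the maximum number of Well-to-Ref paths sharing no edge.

Assign every edge capacity 1; by Menger, the answer equals the max flow.
Path Well→Ref (+1); total 1.
Path Well→P→Ref (+1); total 2.
Path Well→R→Ref (+1); total 3.
Path Well→U→Ref (+1); total 4.
Path Well→W→Ref (+1); total 5.
No residual Well→Ref path; max flow = 5.
Certifying cut of size 5: {W→Ref, Well→P, Well→R, Well→Ref, Well→U}.

5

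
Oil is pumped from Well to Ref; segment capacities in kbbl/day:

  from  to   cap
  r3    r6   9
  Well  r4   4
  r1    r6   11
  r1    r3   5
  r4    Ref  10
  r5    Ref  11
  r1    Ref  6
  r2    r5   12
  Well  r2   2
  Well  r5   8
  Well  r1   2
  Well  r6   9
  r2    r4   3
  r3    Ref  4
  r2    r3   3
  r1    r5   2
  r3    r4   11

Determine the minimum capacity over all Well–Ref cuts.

16

Augment Well→r1→Ref: bottleneck 2, flow now 2.
Augment Well→r4→Ref: bottleneck 4, flow now 6.
Augment Well→r5→Ref: bottleneck 8, flow now 14.
Augment Well→r2→r3→Ref: bottleneck 2, flow now 16.
No augmenting path remains; maximum flow = 16.
By max-flow min-cut, the minimum cut capacity equals the max flow.
In the residual graph, reachable from Well: {Well, r6}.
Min-cut edges: Well→r1 (2), Well→r2 (2), Well→r4 (4), Well→r5 (8); capacity 2 + 2 + 4 + 8 = 16.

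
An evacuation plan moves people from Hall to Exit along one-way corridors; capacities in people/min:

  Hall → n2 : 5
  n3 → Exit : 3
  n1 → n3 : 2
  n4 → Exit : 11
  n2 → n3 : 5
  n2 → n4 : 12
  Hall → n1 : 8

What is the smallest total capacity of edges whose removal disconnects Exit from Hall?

Augment Hall→n1→n3→Exit: bottleneck 2, flow now 2.
Augment Hall→n2→n3→Exit: bottleneck 1, flow now 3.
Augment Hall→n2→n4→Exit: bottleneck 4, flow now 7.
No augmenting path remains; maximum flow = 7.
By max-flow min-cut, the minimum cut capacity equals the max flow.
In the residual graph, reachable from Hall: {Hall, n1}.
Min-cut edges: Hall→n2 (5), n1→n3 (2); capacity 5 + 2 = 7.

7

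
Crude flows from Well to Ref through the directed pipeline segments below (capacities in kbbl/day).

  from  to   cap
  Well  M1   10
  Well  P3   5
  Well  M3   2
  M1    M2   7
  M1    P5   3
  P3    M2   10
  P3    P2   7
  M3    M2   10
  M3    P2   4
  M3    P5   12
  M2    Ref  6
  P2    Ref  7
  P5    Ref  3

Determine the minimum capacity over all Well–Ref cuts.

16

Augment Well→M1→M2→Ref: bottleneck 6, flow now 6.
Augment Well→M1→P5→Ref: bottleneck 3, flow now 9.
Augment Well→P3→P2→Ref: bottleneck 5, flow now 14.
Augment Well→M3→P2→Ref: bottleneck 2, flow now 16.
No augmenting path remains; maximum flow = 16.
By max-flow min-cut, the minimum cut capacity equals the max flow.
In the residual graph, reachable from Well: {Well, M1, M2}.
Min-cut edges: Well→P3 (5), Well→M3 (2), M1→P5 (3), M2→Ref (6); capacity 5 + 2 + 3 + 6 = 16.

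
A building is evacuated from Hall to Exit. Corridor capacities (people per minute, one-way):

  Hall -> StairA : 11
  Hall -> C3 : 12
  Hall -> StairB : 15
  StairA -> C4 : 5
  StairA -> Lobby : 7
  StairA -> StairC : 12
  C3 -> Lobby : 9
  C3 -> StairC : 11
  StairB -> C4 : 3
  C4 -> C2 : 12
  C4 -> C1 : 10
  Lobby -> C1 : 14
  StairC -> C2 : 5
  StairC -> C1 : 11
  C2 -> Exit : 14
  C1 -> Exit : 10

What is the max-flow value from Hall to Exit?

Augment Hall→StairA→C4→C2→Exit: bottleneck 5, flow now 5.
Augment Hall→StairA→Lobby→C1→Exit: bottleneck 6, flow now 11.
Augment Hall→C3→Lobby→C1→Exit: bottleneck 4, flow now 15.
Augment Hall→C3→StairC→C2→Exit: bottleneck 5, flow now 20.
Augment Hall→StairB→C4→C2→Exit: bottleneck 3, flow now 23.
No augmenting path remains; maximum flow = 23.
In the residual graph, reachable from Hall: {Hall, StairA, C3, StairB, Lobby, StairC, C1}.
Min-cut edges: StairA→C4 (5), StairB→C4 (3), StairC→C2 (5), C1→Exit (10); capacity 5 + 3 + 5 + 10 = 23.
This cut is saturated, so no flow can exceed 23.

23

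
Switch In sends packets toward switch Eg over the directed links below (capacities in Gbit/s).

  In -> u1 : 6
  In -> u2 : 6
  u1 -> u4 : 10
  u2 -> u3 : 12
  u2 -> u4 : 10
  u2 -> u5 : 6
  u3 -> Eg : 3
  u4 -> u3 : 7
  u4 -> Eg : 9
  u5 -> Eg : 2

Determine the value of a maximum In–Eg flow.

Augment In→u1→u4→Eg: bottleneck 6, flow now 6.
Augment In→u2→u3→Eg: bottleneck 3, flow now 9.
Augment In→u2→u4→Eg: bottleneck 3, flow now 12.
No augmenting path remains; maximum flow = 12.
In the residual graph, reachable from In: {In}.
Min-cut edges: In→u1 (6), In→u2 (6); capacity 6 + 6 = 12.
This cut is saturated, so no flow can exceed 12.

12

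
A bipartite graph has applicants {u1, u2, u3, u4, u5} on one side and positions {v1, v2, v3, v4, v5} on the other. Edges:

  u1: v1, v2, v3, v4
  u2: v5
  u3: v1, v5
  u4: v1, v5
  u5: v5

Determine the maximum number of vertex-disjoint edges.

Unit-capacity flow: source→left, listed edges, right→sink; max matching = max flow.
Augmenting path u1→v1 (+1); matched 1.
Augmenting path u2→v5 (+1); matched 2.
Augmenting path u3→v1→u1→v2 (+1); matched 3.
No augmenting path remains; maximum matching = 3.
König certificate: {u1, v1, v5} is a vertex cover of size 3 (every listed pair touches it), so no matching can be larger.

3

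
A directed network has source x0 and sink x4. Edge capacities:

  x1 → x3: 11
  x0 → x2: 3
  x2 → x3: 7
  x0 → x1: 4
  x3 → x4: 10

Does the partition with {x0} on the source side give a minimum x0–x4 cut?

Given cut capacity: 4 + 3 = 7.
Augment x0→x1→x3→x4: bottleneck 4, flow now 4.
Augment x0→x2→x3→x4: bottleneck 3, flow now 7.
No augmenting path remains; maximum flow = 7.
Cut capacity 7 equals the max flow, so it is a minimum cut.

Yes — it is a minimum cut (capacity 7).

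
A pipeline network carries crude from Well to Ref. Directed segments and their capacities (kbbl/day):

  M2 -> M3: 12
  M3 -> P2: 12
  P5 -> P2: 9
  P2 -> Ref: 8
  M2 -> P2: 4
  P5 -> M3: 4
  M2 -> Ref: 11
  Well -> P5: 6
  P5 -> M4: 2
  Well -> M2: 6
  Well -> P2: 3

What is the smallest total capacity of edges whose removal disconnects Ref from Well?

Augment Well→M2→Ref: bottleneck 6, flow now 6.
Augment Well→P2→Ref: bottleneck 3, flow now 9.
Augment Well→P5→P2→Ref: bottleneck 5, flow now 14.
No augmenting path remains; maximum flow = 14.
By max-flow min-cut, the minimum cut capacity equals the max flow.
In the residual graph, reachable from Well: {Well, M3, P5, M4, P2}.
Min-cut edges: Well→M2 (6), P2→Ref (8); capacity 6 + 8 = 14.

14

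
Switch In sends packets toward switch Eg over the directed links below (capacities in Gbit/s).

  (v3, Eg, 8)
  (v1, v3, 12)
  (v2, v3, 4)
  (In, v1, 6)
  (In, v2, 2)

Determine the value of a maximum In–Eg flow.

Augment In→v1→v3→Eg: bottleneck 6, flow now 6.
Augment In→v2→v3→Eg: bottleneck 2, flow now 8.
No augmenting path remains; maximum flow = 8.
In the residual graph, reachable from In: {In}.
Min-cut edges: In→v1 (6), In→v2 (2); capacity 6 + 2 = 8.
This cut is saturated, so no flow can exceed 8.

8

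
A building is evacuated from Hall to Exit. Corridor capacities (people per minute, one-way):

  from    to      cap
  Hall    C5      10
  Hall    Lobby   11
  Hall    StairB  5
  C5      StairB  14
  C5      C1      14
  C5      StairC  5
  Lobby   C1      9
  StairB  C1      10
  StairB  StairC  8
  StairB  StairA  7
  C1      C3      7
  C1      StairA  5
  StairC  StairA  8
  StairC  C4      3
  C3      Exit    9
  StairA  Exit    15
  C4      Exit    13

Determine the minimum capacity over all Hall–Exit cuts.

24

Augment Hall→StairB→StairA→Exit: bottleneck 5, flow now 5.
Augment Hall→C5→StairB→StairA→Exit: bottleneck 2, flow now 7.
Augment Hall→C5→C1→C3→Exit: bottleneck 7, flow now 14.
Augment Hall→C5→C1→StairA→Exit: bottleneck 1, flow now 15.
Augment Hall→Lobby→C1→StairA→Exit: bottleneck 4, flow now 19.
Augment Hall→Lobby→C1→C5→StairC→StairA→Exit: bottleneck 3, flow now 22. (uses reverse residual edge)
Augment Hall→Lobby→C1→C5→StairC→C4→Exit: bottleneck 2, flow now 24. (uses reverse residual edge)
No augmenting path remains; maximum flow = 24.
By max-flow min-cut, the minimum cut capacity equals the max flow.
In the residual graph, reachable from Hall: {Hall, Lobby}.
Min-cut edges: Hall→C5 (10), Hall→StairB (5), Lobby→C1 (9); capacity 10 + 5 + 9 = 24.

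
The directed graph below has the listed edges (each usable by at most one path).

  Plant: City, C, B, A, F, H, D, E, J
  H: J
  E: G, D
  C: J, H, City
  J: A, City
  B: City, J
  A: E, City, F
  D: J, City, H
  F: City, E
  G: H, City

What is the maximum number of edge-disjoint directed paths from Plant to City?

8

Assign every edge capacity 1; by Menger, the answer equals the max flow.
Path Plant→City (+1); total 1.
Path Plant→A→City (+1); total 2.
Path Plant→B→City (+1); total 3.
Path Plant→C→City (+1); total 4.
Path Plant→D→City (+1); total 5.
Path Plant→F→City (+1); total 6.
Path Plant→J→City (+1); total 7.
Path Plant→E→G→City (+1); total 8.
No residual Plant→City path; max flow = 8.
Certifying cut of size 8: {A→City, D→City, E→G, F→City, J→City, Plant→B, Plant→C, Plant→City}.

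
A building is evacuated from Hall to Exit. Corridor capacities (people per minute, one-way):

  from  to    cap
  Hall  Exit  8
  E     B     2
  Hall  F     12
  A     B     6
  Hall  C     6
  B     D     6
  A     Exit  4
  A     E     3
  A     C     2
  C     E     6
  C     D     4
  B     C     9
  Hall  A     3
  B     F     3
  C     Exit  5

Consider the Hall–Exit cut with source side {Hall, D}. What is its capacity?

Edges leaving {Hall, D}: Hall→A (3), Hall→C (6), Hall→F (12), Hall→Exit (8).
Cut capacity = 3 + 6 + 12 + 8 = 29.

29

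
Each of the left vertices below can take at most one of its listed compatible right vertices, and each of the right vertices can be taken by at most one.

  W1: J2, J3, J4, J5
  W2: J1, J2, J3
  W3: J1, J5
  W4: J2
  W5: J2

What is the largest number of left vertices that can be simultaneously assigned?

4

Unit-capacity flow: source→left, listed edges, right→sink; max matching = max flow.
Augmenting path W1→J2 (+1); matched 1.
Augmenting path W2→J1 (+1); matched 2.
Augmenting path W3→J5 (+1); matched 3.
Augmenting path W4→J2→W1→J3 (+1); matched 4.
No augmenting path remains; maximum matching = 4.
König certificate: {W1, W2, W3, J2} is a vertex cover of size 4 (every listed pair touches it), so no matching can be larger.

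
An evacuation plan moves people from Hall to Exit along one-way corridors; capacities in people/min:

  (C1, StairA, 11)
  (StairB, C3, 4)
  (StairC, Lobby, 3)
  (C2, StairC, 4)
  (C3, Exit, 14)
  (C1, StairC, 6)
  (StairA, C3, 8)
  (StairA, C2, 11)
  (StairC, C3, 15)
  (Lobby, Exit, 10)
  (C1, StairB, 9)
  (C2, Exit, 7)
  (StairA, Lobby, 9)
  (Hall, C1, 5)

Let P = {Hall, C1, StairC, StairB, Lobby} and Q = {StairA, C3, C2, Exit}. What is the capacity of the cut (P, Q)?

40

Edges leaving {Hall, C1, StairC, StairB, Lobby}: C1→StairA (11), StairC→C3 (15), StairB→C3 (4), Lobby→Exit (10).
Cut capacity = 11 + 15 + 4 + 10 = 40.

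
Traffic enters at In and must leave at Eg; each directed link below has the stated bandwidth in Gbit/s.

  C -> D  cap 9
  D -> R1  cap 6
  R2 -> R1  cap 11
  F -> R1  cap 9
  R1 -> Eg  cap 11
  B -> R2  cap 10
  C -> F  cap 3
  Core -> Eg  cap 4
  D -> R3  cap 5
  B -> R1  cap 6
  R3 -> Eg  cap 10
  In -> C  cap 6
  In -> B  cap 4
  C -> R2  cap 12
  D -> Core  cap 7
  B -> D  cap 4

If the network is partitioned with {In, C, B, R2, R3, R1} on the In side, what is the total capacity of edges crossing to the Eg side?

Edges leaving {In, C, B, R2, R3, R1}: C→F (3), C→D (9), B→D (4), R3→Eg (10), R1→Eg (11).
Cut capacity = 3 + 9 + 4 + 10 + 11 = 37.

37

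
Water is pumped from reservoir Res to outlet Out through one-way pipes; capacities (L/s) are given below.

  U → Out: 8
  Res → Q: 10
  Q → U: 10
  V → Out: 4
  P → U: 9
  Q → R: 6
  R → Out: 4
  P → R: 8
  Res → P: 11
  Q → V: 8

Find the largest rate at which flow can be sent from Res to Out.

16

Augment Res→P→R→Out: bottleneck 4, flow now 4.
Augment Res→P→U→Out: bottleneck 7, flow now 11.
Augment Res→Q→U→Out: bottleneck 1, flow now 12.
Augment Res→Q→V→Out: bottleneck 4, flow now 16.
No augmenting path remains; maximum flow = 16.
In the residual graph, reachable from Res: {Res, P, Q, R, U, V}.
Min-cut edges: R→Out (4), U→Out (8), V→Out (4); capacity 4 + 8 + 4 = 16.
This cut is saturated, so no flow can exceed 16.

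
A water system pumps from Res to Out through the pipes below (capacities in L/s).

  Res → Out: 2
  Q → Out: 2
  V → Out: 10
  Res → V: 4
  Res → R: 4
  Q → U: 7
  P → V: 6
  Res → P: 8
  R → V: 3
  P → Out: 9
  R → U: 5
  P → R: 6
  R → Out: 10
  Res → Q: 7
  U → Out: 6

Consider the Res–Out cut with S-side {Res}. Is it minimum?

Yes — it is a minimum cut (capacity 25).

Given cut capacity: 8 + 7 + 4 + 4 + 2 = 25.
Augment Res→Out: bottleneck 2, flow now 2.
Augment Res→P→Out: bottleneck 8, flow now 10.
Augment Res→Q→Out: bottleneck 2, flow now 12.
Augment Res→R→Out: bottleneck 4, flow now 16.
Augment Res→V→Out: bottleneck 4, flow now 20.
Augment Res→Q→U→Out: bottleneck 5, flow now 25.
No augmenting path remains; maximum flow = 25.
Cut capacity 25 equals the max flow, so it is a minimum cut.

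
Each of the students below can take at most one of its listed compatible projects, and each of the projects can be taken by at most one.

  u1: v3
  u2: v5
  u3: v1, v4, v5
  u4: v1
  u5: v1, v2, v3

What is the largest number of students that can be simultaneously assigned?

Unit-capacity flow: source→left, listed edges, right→sink; max matching = max flow.
Augmenting path u1→v3 (+1); matched 1.
Augmenting path u2→v5 (+1); matched 2.
Augmenting path u3→v1 (+1); matched 3.
Augmenting path u5→v2 (+1); matched 4.
Augmenting path u4→v1→u3→v4 (+1); matched 5.
No augmenting path remains; maximum matching = 5.
König certificate: {u1, u2, u3, u4, u5} is a vertex cover of size 5 (every listed pair touches it), so no matching can be larger.

5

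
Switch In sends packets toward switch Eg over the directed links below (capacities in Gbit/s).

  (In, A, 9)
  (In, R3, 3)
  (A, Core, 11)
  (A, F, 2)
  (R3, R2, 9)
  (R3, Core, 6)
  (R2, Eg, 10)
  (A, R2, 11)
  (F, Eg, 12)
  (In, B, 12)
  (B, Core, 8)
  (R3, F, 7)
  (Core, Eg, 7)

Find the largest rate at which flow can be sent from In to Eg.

19

Augment In→A→F→Eg: bottleneck 2, flow now 2.
Augment In→A→R2→Eg: bottleneck 7, flow now 9.
Augment In→R3→F→Eg: bottleneck 3, flow now 12.
Augment In→B→Core→Eg: bottleneck 7, flow now 19.
No augmenting path remains; maximum flow = 19.
In the residual graph, reachable from In: {In, B, Core}.
Min-cut edges: In→A (9), In→R3 (3), Core→Eg (7); capacity 9 + 3 + 7 = 19.
This cut is saturated, so no flow can exceed 19.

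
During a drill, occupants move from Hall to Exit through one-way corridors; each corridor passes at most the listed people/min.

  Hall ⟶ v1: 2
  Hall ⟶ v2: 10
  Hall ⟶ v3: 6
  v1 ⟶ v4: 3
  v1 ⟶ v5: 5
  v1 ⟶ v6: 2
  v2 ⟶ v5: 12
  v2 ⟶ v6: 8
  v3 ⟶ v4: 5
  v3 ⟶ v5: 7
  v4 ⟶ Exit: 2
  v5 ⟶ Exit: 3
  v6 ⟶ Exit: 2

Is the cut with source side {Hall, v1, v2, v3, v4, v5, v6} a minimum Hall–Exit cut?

Yes — it is a minimum cut (capacity 7).

Given cut capacity: 2 + 3 + 2 = 7.
Augment Hall→v1→v4→Exit: bottleneck 2, flow now 2.
Augment Hall→v2→v5→Exit: bottleneck 3, flow now 5.
Augment Hall→v2→v6→Exit: bottleneck 2, flow now 7.
No augmenting path remains; maximum flow = 7.
Cut capacity 7 equals the max flow, so it is a minimum cut.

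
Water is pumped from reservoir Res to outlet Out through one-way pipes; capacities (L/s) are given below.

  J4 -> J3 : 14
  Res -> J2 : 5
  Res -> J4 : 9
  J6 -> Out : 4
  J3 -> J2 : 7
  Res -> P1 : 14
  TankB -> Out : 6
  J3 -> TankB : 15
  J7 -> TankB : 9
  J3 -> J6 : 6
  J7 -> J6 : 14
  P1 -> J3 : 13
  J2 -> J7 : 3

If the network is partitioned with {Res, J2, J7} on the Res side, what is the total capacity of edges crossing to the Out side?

Edges leaving {Res, J2, J7}: Res→P1 (14), Res→J4 (9), J7→TankB (9), J7→J6 (14).
Cut capacity = 14 + 9 + 9 + 14 = 46.

46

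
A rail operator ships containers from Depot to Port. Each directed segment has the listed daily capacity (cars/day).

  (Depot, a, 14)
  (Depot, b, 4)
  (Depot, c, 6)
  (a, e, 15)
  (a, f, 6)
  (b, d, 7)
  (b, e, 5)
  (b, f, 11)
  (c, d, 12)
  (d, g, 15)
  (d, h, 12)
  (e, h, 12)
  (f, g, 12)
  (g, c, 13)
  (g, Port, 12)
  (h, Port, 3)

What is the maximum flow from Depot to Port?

15

Augment Depot→a→e→h→Port: bottleneck 3, flow now 3.
Augment Depot→a→f→g→Port: bottleneck 6, flow now 9.
Augment Depot→b→d→g→Port: bottleneck 4, flow now 13.
Augment Depot→c→d→g→Port: bottleneck 2, flow now 15.
No augmenting path remains; maximum flow = 15.
In the residual graph, reachable from Depot: {Depot, a, b, c, d, e, f, g, h}.
Min-cut edges: g→Port (12), h→Port (3); capacity 12 + 3 = 15.
This cut is saturated, so no flow can exceed 15.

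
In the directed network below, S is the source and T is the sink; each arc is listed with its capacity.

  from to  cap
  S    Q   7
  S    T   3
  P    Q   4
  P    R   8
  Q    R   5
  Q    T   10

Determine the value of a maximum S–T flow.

Augment S→T: bottleneck 3, flow now 3.
Augment S→Q→T: bottleneck 7, flow now 10.
No augmenting path remains; maximum flow = 10.
In the residual graph, reachable from S: {S}.
Min-cut edges: S→Q (7), S→T (3); capacity 7 + 3 = 10.
This cut is saturated, so no flow can exceed 10.

10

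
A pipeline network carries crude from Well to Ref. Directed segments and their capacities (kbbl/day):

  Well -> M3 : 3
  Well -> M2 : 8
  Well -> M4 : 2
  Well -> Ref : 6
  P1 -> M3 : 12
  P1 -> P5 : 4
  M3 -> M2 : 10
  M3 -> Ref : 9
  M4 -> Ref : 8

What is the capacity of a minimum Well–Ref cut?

11

Augment Well→Ref: bottleneck 6, flow now 6.
Augment Well→M3→Ref: bottleneck 3, flow now 9.
Augment Well→M4→Ref: bottleneck 2, flow now 11.
No augmenting path remains; maximum flow = 11.
By max-flow min-cut, the minimum cut capacity equals the max flow.
In the residual graph, reachable from Well: {Well, M2}.
Min-cut edges: Well→M3 (3), Well→M4 (2), Well→Ref (6); capacity 3 + 2 + 6 = 11.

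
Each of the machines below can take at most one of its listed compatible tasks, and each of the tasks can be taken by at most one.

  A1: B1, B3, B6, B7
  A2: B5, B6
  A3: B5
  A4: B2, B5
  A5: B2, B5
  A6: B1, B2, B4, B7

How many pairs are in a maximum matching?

Unit-capacity flow: source→left, listed edges, right→sink; max matching = max flow.
Augmenting path A1→B1 (+1); matched 1.
Augmenting path A2→B5 (+1); matched 2.
Augmenting path A4→B2 (+1); matched 3.
Augmenting path A6→B4 (+1); matched 4.
Augmenting path A3→B5→A2→B6 (+1); matched 5.
No augmenting path remains; maximum matching = 5.
König certificate: {A1, A2, A6, B2, B5} is a vertex cover of size 5 (every listed pair touches it), so no matching can be larger.

5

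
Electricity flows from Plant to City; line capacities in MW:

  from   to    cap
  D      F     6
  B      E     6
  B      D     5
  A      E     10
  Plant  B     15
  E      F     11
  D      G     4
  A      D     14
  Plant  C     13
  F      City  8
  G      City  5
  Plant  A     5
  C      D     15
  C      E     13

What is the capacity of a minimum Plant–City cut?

12

Augment Plant→A→D→F→City: bottleneck 5, flow now 5.
Augment Plant→B→D→F→City: bottleneck 1, flow now 6.
Augment Plant→B→D→G→City: bottleneck 4, flow now 10.
Augment Plant→B→E→F→City: bottleneck 2, flow now 12.
No augmenting path remains; maximum flow = 12.
By max-flow min-cut, the minimum cut capacity equals the max flow.
In the residual graph, reachable from Plant: {Plant, A, B, C, D, E, F}.
Min-cut edges: D→G (4), F→City (8); capacity 4 + 8 = 12.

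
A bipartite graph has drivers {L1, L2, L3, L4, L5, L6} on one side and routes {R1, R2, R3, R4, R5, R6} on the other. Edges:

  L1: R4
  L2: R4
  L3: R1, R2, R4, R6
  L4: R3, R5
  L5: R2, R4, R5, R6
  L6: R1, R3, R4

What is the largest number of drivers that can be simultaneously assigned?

5

Unit-capacity flow: source→left, listed edges, right→sink; max matching = max flow.
Augmenting path L1→R4 (+1); matched 1.
Augmenting path L3→R1 (+1); matched 2.
Augmenting path L4→R3 (+1); matched 3.
Augmenting path L5→R2 (+1); matched 4.
Augmenting path L6→R1→L3→R6 (+1); matched 5.
No augmenting path remains; maximum matching = 5.
König certificate: {L3, L4, L5, L6, R4} is a vertex cover of size 5 (every listed pair touches it), so no matching can be larger.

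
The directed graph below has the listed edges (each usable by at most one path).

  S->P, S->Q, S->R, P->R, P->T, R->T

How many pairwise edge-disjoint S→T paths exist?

Assign every edge capacity 1; by Menger, the answer equals the max flow.
Path S→P→T (+1); total 1.
Path S→R→T (+1); total 2.
No residual S→T path; max flow = 2.
Certifying cut of size 2: {S→P, S→R}.

2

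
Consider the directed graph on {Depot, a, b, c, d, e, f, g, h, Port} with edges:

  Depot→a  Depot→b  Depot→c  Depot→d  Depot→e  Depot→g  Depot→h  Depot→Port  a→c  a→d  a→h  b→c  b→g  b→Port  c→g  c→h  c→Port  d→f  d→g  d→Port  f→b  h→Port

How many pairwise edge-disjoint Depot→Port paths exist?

Assign every edge capacity 1; by Menger, the answer equals the max flow.
Path Depot→Port (+1); total 1.
Path Depot→b→Port (+1); total 2.
Path Depot→c→Port (+1); total 3.
Path Depot→d→Port (+1); total 4.
Path Depot→h→Port (+1); total 5.
No residual Depot→Port path; max flow = 5.
Certifying cut of size 5: {Depot→Port, b→Port, c→Port, d→Port, h→Port}.

5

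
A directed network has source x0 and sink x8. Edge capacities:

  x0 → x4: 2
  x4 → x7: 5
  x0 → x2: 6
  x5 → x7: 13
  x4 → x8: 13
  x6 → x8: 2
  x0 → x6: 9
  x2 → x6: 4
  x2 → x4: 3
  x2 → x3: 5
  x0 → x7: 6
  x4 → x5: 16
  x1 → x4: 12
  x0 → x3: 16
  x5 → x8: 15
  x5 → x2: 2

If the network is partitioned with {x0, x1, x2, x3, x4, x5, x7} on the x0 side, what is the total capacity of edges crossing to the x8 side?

Edges leaving {x0, x1, x2, x3, x4, x5, x7}: x0→x6 (9), x2→x6 (4), x4→x8 (13), x5→x8 (15).
Cut capacity = 9 + 4 + 13 + 15 = 41.

41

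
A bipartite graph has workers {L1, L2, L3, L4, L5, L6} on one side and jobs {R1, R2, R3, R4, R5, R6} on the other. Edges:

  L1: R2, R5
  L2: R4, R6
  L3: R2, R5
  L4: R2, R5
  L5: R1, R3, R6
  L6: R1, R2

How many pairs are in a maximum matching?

5

Unit-capacity flow: source→left, listed edges, right→sink; max matching = max flow.
Augmenting path L1→R2 (+1); matched 1.
Augmenting path L2→R4 (+1); matched 2.
Augmenting path L3→R5 (+1); matched 3.
Augmenting path L5→R1 (+1); matched 4.
Augmenting path L6→R1→L5→R3 (+1); matched 5.
No augmenting path remains; maximum matching = 5.
König certificate: {L2, L5, L6, R2, R5} is a vertex cover of size 5 (every listed pair touches it), so no matching can be larger.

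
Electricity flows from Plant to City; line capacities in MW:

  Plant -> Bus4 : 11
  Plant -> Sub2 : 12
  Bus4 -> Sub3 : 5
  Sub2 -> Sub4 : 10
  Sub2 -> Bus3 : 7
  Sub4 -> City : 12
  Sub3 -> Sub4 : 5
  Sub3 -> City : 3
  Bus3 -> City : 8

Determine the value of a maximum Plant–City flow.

Augment Plant→Bus4→Sub3→City: bottleneck 3, flow now 3.
Augment Plant→Sub2→Sub4→City: bottleneck 10, flow now 13.
Augment Plant→Sub2→Bus3→City: bottleneck 2, flow now 15.
Augment Plant→Bus4→Sub3→Sub4→City: bottleneck 2, flow now 17.
No augmenting path remains; maximum flow = 17.
In the residual graph, reachable from Plant: {Plant, Bus4}.
Min-cut edges: Plant→Sub2 (12), Bus4→Sub3 (5); capacity 12 + 5 = 17.
This cut is saturated, so no flow can exceed 17.

17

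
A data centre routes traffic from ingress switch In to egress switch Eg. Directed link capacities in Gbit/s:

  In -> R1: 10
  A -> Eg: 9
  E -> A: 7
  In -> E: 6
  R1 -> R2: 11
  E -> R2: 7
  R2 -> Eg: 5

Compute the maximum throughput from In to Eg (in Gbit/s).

Augment In→E→R2→Eg: bottleneck 5, flow now 5.
Augment In→E→A→Eg: bottleneck 1, flow now 6.
Augment In→R1→R2→E→A→Eg: bottleneck 5, flow now 11. (uses reverse residual edge)
No augmenting path remains; maximum flow = 11.
In the residual graph, reachable from In: {In, R1, R2}.
Min-cut edges: In→E (6), R2→Eg (5); capacity 6 + 5 = 11.
This cut is saturated, so no flow can exceed 11.

11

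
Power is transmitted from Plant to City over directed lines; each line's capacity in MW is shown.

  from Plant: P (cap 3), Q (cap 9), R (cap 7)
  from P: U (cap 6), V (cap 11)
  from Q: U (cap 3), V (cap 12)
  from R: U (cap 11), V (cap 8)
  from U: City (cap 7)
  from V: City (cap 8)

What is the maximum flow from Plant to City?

Augment Plant→P→U→City: bottleneck 3, flow now 3.
Augment Plant→Q→U→City: bottleneck 3, flow now 6.
Augment Plant→Q→V→City: bottleneck 6, flow now 12.
Augment Plant→R→U→City: bottleneck 1, flow now 13.
Augment Plant→R→V→City: bottleneck 2, flow now 15.
No augmenting path remains; maximum flow = 15.
In the residual graph, reachable from Plant: {Plant, P, Q, R, U, V}.
Min-cut edges: U→City (7), V→City (8); capacity 7 + 8 = 15.
This cut is saturated, so no flow can exceed 15.

15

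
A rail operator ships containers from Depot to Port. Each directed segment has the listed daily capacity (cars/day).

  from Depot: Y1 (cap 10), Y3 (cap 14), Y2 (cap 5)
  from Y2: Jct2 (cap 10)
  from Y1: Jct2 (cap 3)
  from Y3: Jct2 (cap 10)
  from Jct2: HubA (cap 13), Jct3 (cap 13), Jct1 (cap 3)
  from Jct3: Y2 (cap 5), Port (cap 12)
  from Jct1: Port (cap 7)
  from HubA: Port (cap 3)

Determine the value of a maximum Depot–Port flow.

Augment Depot→Y2→Jct2→Jct3→Port: bottleneck 5, flow now 5.
Augment Depot→Y1→Jct2→Jct3→Port: bottleneck 3, flow now 8.
Augment Depot→Y3→Jct2→Jct3→Port: bottleneck 4, flow now 12.
Augment Depot→Y3→Jct2→Jct1→Port: bottleneck 3, flow now 15.
Augment Depot→Y3→Jct2→HubA→Port: bottleneck 3, flow now 18.
No augmenting path remains; maximum flow = 18.
In the residual graph, reachable from Depot: {Depot, Y1, Y3}.
Min-cut edges: Depot→Y2 (5), Y1→Jct2 (3), Y3→Jct2 (10); capacity 5 + 3 + 10 = 18.
This cut is saturated, so no flow can exceed 18.

18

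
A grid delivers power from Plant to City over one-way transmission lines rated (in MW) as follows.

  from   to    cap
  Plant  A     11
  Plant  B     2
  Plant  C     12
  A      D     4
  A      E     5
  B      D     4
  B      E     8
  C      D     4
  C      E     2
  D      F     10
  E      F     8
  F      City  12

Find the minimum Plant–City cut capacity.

Augment Plant→A→D→F→City: bottleneck 4, flow now 4.
Augment Plant→A→E→F→City: bottleneck 5, flow now 9.
Augment Plant→B→D→F→City: bottleneck 2, flow now 11.
Augment Plant→C→D→F→City: bottleneck 1, flow now 12.
No augmenting path remains; maximum flow = 12.
By max-flow min-cut, the minimum cut capacity equals the max flow.
In the residual graph, reachable from Plant: {Plant, A, B, C, D, E, F}.
Min-cut edges: F→City (12); capacity 12 = 12.

12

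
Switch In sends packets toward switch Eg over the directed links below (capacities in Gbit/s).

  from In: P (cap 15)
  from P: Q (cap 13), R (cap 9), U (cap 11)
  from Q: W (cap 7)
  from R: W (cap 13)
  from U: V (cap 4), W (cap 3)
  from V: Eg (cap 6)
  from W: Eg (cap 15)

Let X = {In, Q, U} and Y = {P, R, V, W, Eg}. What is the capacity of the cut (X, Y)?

29

Edges leaving {In, Q, U}: In→P (15), Q→W (7), U→V (4), U→W (3).
Cut capacity = 15 + 7 + 4 + 3 = 29.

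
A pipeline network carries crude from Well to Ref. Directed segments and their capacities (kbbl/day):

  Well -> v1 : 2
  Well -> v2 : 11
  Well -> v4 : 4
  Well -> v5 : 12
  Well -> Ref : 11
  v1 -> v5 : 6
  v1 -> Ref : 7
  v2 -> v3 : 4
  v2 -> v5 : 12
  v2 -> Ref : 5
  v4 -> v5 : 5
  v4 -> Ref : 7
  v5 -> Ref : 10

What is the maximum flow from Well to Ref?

Augment Well→Ref: bottleneck 11, flow now 11.
Augment Well→v1→Ref: bottleneck 2, flow now 13.
Augment Well→v2→Ref: bottleneck 5, flow now 18.
Augment Well→v4→Ref: bottleneck 4, flow now 22.
Augment Well→v5→Ref: bottleneck 10, flow now 32.
No augmenting path remains; maximum flow = 32.
In the residual graph, reachable from Well: {Well, v2, v3, v5}.
Min-cut edges: Well→v1 (2), Well→v4 (4), Well→Ref (11), v2→Ref (5), v5→Ref (10); capacity 2 + 4 + 11 + 5 + 10 = 32.
This cut is saturated, so no flow can exceed 32.

32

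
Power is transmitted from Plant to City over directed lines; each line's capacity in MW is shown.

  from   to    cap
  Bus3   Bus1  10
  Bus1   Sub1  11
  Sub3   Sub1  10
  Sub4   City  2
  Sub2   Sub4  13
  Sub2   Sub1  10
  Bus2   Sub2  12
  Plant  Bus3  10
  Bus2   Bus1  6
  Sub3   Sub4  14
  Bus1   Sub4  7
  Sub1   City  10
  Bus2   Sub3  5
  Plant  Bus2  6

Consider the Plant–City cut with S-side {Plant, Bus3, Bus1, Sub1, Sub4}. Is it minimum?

Given cut capacity: 6 + 10 + 2 = 18.
Augment Plant→Bus2→Sub2→Sub1→City: bottleneck 6, flow now 6.
Augment Plant→Bus3→Bus1→Sub1→City: bottleneck 4, flow now 10.
Augment Plant→Bus3→Bus1→Sub4→City: bottleneck 2, flow now 12.
No augmenting path remains; maximum flow = 12.
In the residual graph, reachable from Plant: {Plant, Bus2, Bus3, Sub2, Sub3, Bus1, Sub1, Sub4}.
Min-cut edges: Sub1→City (10), Sub4→City (2); capacity 10 + 2 = 12.
Cut capacity 18 exceeds the max flow 12, so it is not minimum.

No — its capacity is 18, but the minimum cut has capacity 12.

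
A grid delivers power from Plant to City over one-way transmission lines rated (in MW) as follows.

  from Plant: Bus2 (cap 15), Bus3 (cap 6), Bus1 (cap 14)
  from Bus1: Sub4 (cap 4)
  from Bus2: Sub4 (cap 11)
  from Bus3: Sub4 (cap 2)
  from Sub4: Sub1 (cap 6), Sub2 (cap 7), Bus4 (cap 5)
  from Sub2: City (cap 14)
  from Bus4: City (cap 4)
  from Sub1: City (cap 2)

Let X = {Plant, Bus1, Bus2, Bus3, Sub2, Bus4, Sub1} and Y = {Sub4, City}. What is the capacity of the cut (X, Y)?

Edges leaving {Plant, Bus1, Bus2, Bus3, Sub2, Bus4, Sub1}: Bus1→Sub4 (4), Bus2→Sub4 (11), Bus3→Sub4 (2), Sub2→City (14), Bus4→City (4), Sub1→City (2).
Cut capacity = 4 + 11 + 2 + 14 + 4 + 2 = 37.

37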